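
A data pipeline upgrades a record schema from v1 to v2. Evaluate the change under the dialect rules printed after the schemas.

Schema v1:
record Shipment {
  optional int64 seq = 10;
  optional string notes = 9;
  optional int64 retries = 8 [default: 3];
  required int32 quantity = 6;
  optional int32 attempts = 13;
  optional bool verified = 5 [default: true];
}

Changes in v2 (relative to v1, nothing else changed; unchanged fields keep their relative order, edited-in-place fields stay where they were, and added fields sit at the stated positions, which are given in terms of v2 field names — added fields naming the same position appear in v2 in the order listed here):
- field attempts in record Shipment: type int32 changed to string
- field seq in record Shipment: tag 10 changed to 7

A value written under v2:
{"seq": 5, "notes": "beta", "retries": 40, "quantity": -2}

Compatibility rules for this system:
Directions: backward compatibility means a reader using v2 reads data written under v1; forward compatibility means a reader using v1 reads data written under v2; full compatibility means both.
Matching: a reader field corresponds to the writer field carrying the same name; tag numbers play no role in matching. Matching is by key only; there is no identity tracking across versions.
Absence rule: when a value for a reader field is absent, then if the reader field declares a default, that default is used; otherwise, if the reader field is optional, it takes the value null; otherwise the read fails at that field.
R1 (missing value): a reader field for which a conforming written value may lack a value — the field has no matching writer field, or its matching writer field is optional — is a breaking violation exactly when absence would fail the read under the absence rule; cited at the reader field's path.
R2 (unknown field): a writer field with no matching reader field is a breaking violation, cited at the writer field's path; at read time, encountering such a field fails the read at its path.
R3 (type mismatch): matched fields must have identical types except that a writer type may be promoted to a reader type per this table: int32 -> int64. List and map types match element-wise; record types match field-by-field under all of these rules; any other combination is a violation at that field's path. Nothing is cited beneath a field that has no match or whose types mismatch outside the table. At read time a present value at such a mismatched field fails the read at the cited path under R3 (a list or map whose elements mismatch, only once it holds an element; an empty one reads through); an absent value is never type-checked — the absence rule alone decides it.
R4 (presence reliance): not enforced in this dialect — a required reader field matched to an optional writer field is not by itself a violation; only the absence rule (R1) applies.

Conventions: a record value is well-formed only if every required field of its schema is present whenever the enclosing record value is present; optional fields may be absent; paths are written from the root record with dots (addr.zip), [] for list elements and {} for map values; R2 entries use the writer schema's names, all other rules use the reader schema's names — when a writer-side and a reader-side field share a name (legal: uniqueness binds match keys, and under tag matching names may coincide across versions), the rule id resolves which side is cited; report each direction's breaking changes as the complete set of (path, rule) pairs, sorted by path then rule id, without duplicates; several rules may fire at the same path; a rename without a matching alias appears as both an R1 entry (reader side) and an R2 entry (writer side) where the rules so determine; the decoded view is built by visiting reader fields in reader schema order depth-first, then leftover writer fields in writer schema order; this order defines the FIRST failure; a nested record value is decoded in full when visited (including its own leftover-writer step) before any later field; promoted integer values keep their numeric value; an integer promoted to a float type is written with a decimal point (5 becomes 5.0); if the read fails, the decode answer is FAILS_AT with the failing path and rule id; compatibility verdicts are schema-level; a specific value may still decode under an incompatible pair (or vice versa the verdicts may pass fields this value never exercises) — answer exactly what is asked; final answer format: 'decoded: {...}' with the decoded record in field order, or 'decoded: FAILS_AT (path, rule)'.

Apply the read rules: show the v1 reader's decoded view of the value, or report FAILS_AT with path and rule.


the writer's type comes first in each Shipment pair
decoding the Shipment value with the v1 reader:
  seq := 5
  notes := "beta"
  retries := 40
  quantity := -2
  attempts := null (not supplied -> null)
  verified := true (no value, default fills)
  => decoded: {"seq": 5, "notes": "beta", "retries": 40, "quantity": -2, "attempts": null, "verified": true}
diffs on Shipment not affecting the asked answer:
  field attempts in record Shipment: type int32 changed to string -> schema-level compatibility only; this Shipment value's decode is unchanged
  field seq in record Shipment: tag 10 changed to 7 -> no rule fires on it and the decoded Shipment view is identical with or without it

decoded: {"seq": 5, "notes": "beta", "retries": 40, "quantity": -2, "attempts": null, "verified": true}


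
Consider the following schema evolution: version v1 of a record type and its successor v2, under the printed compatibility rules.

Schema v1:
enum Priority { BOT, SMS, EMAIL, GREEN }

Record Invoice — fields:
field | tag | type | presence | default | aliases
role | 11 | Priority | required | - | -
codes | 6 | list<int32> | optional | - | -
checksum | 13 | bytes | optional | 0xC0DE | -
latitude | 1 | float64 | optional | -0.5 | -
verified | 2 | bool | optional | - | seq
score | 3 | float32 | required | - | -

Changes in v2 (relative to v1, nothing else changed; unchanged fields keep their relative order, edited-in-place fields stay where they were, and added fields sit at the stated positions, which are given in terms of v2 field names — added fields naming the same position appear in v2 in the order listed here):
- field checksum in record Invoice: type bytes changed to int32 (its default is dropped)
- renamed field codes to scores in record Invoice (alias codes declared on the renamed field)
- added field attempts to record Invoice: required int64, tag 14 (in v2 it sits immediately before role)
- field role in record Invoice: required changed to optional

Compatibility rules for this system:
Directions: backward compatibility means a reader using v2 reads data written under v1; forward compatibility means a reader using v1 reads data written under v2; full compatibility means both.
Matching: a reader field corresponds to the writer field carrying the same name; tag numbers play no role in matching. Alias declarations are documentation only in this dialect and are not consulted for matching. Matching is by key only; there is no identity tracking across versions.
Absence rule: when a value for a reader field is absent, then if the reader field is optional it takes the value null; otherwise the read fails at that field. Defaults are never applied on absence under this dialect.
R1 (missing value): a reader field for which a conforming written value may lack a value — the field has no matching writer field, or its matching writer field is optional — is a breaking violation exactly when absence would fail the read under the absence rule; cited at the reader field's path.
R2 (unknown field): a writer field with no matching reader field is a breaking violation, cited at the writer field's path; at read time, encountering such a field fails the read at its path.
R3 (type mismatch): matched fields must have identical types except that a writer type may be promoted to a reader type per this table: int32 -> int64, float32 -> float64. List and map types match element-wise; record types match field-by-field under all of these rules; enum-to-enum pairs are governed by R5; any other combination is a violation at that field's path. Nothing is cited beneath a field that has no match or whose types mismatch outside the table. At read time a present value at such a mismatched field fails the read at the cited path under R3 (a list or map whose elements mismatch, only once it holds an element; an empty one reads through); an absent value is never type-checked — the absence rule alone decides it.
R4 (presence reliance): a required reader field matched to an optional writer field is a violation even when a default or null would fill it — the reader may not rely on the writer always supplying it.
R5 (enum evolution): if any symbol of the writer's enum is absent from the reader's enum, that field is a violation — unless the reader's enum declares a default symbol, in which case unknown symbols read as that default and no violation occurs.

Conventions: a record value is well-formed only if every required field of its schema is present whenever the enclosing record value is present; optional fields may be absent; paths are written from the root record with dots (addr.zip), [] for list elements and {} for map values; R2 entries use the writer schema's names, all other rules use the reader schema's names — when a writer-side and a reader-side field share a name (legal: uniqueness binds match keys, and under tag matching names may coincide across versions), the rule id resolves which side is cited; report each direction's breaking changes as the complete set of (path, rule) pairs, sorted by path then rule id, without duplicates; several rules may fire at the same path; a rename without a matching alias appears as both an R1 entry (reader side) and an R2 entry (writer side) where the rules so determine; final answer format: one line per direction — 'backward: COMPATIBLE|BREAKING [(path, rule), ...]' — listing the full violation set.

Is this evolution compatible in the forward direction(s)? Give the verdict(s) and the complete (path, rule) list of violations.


each type pair in Invoice: writer, then reader
checking forward for Invoice: reader v1 against writer v2:
  Priority -> Priority, writer optional: role aligns to role
  no writer field matches reader codes
  int32 -> bytes, writer optional: checksum aligns to checksum
  float64 -> float64, writer optional: latitude aligns to latitude
  bool -> bool, writer optional: verified aligns to verified
  float32 -> float32, writer required: score aligns to score
  attempts (writer side), unknown to reader
  scores (writer side), unknown to reader
  R2 fires at attempts
  R3 fires at checksum
  R1 fires at role
  R4 fires at role
  R2 fires at scores
  forward on Invoice therefore BREAKING (5)

forward: BREAKING [(attempts, R2), (checksum, R3), (role, R1), (role, R4), (scores, R2)]


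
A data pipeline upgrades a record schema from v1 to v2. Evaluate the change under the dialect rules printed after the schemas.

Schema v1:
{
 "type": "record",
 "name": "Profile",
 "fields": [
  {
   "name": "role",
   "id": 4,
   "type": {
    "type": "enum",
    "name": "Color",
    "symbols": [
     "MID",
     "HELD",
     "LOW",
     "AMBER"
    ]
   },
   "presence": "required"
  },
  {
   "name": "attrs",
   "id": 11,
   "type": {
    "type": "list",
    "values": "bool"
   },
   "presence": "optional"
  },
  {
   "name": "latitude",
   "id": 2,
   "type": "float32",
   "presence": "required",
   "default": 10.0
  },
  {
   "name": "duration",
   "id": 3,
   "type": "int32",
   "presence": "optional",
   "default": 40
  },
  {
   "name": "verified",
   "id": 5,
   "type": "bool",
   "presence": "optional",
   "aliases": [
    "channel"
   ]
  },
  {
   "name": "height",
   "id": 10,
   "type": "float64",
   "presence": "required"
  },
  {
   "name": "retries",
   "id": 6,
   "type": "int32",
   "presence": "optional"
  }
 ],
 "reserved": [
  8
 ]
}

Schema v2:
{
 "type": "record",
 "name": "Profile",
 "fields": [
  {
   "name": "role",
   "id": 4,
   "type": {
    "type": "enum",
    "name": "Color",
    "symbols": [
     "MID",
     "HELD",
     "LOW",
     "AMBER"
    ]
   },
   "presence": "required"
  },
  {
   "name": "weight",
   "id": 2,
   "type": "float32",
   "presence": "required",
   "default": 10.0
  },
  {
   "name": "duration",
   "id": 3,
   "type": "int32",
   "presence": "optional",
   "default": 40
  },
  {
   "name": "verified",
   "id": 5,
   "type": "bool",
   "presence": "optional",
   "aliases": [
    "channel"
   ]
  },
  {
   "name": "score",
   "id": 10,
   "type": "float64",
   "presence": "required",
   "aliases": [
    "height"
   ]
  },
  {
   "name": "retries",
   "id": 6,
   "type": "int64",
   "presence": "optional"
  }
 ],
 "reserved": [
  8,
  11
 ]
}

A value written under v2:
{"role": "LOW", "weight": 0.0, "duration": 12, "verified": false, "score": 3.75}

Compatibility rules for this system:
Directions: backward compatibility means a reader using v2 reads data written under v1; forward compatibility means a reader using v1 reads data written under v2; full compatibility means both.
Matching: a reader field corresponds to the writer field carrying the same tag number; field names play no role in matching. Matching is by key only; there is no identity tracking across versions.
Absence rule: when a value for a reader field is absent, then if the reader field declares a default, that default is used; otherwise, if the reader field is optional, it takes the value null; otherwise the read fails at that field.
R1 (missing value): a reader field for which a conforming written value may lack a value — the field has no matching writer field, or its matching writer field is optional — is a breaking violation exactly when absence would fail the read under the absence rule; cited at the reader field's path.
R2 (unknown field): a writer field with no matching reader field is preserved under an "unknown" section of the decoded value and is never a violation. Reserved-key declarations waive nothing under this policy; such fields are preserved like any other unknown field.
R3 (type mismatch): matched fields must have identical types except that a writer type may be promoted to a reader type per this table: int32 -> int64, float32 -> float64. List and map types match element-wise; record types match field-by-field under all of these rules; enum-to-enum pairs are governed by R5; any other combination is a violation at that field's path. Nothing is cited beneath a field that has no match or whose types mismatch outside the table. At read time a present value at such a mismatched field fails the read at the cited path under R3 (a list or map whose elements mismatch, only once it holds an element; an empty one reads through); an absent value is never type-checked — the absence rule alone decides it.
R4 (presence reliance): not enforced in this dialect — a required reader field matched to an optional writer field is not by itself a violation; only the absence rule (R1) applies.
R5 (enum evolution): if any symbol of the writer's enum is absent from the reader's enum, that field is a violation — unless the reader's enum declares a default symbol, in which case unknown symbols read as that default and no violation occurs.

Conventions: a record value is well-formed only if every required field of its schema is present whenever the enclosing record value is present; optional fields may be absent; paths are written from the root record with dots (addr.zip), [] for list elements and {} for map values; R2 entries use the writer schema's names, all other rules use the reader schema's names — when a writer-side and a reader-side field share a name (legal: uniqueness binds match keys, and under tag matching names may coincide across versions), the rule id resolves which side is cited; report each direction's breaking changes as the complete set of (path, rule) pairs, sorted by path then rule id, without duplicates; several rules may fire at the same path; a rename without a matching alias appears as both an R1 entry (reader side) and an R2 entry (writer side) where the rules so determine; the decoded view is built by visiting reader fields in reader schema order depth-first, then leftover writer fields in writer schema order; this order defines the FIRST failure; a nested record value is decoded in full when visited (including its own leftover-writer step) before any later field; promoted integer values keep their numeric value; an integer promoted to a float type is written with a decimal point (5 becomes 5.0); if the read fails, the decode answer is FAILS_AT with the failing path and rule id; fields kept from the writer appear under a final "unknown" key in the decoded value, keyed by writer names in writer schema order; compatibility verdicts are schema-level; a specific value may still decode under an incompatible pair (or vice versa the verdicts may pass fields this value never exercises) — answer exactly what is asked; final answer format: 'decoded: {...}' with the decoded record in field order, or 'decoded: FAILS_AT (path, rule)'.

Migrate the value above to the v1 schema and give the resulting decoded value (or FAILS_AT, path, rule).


the writer's type comes first in each Profile pair
migrating the Profile value to v1:
  role := "LOW"
  attrs := null (absent, optional -> null)
  latitude := 0.0 (from writer weight)
  duration := 12
  verified := false
  height := 3.75 (from writer score)
  retries := null (absent, optional -> null)
  => decoded: {"role": "LOW", "attrs": null, "latitude": 0.0, "duration": 12, "verified": false, "height": 3.75, "retries": null}
ruling out the remaining Profile differences:
  removed field attrs from record Profile (its key 11 joins the reserved list) -> inert under this dialect — no rule fires on Profile and the result does not move
  renamed field height to score in record Profile (alias height declared on the renamed field) -> inert under this dialect — no rule fires on Profile and the result does not move
  field retries in record Profile: type int32 changed to int64 -> matters for Profile compatibility verdicts, not for this value's decode
  renamed field latitude to weight in record Profile -> inert under this dialect — no rule fires on Profile and the result does not move

decoded: {"role": "LOW", "attrs": null, "latitude": 0.0, "duration": 12, "verified": false, "height": 3.75, "retries": null}


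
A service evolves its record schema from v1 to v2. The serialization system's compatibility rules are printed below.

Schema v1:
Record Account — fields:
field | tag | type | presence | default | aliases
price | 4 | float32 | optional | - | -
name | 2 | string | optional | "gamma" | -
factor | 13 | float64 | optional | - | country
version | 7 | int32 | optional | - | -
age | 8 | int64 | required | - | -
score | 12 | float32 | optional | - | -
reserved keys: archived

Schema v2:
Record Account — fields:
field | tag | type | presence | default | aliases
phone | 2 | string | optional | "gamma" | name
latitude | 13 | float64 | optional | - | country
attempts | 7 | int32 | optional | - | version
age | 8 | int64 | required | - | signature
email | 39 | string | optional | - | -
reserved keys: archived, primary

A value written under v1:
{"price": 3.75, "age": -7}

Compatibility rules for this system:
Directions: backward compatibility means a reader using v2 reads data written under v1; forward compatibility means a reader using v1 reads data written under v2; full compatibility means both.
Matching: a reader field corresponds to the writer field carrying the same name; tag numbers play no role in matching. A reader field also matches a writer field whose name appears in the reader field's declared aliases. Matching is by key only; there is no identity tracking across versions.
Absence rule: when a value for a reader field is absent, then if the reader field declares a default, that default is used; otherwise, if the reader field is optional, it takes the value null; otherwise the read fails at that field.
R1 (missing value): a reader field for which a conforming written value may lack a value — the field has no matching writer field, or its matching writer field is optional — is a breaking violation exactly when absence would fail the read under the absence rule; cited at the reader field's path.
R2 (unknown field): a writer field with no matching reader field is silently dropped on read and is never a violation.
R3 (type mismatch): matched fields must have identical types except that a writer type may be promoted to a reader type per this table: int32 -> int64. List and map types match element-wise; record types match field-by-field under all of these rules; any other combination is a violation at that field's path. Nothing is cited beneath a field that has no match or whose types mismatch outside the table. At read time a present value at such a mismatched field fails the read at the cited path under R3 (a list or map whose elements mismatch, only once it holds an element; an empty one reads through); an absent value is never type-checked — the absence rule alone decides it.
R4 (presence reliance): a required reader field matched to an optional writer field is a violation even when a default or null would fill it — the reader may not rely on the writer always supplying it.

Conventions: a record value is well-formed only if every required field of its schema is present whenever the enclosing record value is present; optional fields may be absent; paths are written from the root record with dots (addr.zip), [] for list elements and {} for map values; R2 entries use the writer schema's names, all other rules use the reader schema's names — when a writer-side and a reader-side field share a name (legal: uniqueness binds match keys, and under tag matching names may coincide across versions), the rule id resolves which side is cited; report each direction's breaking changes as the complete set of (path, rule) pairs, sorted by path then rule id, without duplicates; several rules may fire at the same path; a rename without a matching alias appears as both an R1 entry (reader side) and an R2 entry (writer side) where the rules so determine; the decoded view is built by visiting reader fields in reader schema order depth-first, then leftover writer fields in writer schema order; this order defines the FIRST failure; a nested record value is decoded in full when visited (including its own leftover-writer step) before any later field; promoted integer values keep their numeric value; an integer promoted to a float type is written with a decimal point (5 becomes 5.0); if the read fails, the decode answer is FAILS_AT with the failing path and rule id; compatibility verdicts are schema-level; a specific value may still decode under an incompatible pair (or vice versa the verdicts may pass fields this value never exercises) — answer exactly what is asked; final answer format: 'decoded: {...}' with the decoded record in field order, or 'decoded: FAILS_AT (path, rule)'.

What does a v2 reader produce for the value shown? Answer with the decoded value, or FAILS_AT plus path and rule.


in Account below, arrows point writer -> reader
migrating the Account value to v2:
  phone := "gamma" (absent -> default)
  latitude := null (absent, optional -> null)
  attempts := null (absent, optional -> null)
  age := -7
  email := null (absent, optional -> null)
  writer price: unknown -> dropped
  => decoded: {"phone": "gamma", "latitude": null, "attempts": null, "age": -7, "email": null}

decoded: {"phone": "gamma", "latitude": null, "attempts": null, "age": -7, "email": null}


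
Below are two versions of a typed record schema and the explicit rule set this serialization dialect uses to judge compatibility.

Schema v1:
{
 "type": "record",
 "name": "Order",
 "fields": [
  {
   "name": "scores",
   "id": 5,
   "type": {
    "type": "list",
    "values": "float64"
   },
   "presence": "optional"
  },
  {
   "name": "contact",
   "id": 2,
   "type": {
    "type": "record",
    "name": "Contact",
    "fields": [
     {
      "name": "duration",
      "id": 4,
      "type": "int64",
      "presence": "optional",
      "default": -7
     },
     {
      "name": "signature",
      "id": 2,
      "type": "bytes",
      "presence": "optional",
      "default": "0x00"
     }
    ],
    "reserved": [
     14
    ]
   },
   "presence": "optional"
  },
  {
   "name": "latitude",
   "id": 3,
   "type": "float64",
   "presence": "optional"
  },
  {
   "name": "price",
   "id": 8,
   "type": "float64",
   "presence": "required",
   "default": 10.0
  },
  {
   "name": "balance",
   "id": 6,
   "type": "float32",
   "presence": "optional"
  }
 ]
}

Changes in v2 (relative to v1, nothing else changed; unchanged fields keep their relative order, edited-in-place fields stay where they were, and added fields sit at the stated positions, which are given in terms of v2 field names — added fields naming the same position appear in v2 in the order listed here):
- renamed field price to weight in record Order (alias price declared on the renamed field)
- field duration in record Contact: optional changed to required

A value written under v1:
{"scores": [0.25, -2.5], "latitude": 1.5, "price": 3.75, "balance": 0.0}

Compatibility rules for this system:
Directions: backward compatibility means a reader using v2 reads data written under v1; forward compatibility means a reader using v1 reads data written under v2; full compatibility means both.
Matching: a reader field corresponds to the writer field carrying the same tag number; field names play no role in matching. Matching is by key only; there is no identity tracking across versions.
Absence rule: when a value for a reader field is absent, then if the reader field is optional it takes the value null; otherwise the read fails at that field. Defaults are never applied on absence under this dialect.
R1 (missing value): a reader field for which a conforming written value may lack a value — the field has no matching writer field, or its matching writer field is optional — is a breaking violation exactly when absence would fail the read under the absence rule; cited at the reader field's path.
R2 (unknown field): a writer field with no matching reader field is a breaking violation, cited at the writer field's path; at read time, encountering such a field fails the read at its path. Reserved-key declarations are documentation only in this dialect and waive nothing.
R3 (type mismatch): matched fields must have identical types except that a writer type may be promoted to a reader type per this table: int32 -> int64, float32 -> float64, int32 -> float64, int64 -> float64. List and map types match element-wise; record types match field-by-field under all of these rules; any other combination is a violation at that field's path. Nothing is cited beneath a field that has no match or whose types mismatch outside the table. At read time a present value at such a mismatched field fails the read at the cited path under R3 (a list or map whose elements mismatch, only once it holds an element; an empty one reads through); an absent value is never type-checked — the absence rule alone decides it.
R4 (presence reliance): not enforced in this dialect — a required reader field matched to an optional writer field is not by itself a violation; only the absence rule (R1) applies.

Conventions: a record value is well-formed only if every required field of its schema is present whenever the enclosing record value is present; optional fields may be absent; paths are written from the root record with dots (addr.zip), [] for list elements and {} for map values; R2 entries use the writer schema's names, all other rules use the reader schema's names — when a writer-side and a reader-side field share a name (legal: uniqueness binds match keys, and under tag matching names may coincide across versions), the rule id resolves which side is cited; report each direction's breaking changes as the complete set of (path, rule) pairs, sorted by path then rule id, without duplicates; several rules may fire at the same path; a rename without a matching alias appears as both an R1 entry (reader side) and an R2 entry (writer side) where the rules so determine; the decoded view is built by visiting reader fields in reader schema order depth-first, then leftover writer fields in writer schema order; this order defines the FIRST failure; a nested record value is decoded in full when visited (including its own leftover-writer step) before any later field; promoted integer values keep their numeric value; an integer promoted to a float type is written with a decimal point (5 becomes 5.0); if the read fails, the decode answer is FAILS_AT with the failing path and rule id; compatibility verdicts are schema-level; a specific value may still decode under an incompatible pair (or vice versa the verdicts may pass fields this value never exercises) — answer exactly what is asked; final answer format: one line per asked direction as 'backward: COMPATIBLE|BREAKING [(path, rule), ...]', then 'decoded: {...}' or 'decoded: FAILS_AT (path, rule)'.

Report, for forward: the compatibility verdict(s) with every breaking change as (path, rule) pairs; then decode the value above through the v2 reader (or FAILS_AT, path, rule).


in Order below, arrows point writer -> reader
forward pass over Order, reader schema v1, writer schema v2:
  writer optional, list<float64> -> list<float64>: reader scores maps from writer scores
  writer optional, Contact -> Contact: reader contact maps from writer contact
  writer optional, float64 -> float64: reader latitude maps from writer latitude
  writer required, float64 -> float64: reader price maps from writer weight
  writer optional, float32 -> float32: reader balance maps from writer balance
  writer required, int64 -> int64: reader contact.duration maps from writer contact.duration
  writer optional, bytes -> bytes: reader contact.signature maps from writer contact.signature
  => forward verdict for Order: COMPATIBLE, no violations
decode (reader v2):
  scores := [0.25, -2.5]
  contact := null (not supplied -> null)
  latitude := 1.5
  weight := 3.75 (from writer price)
  balance := 0.0
  => decoded: {"scores": [0.25, -2.5], "contact": null, "latitude": 1.5, "weight": 3.75, "balance": 0.0}
remaining Order differences; none change what is asked:
  field duration in record Contact: optional changed to required -> matters only for Order's backward compatibility — outside the asked direction

forward: COMPATIBLE []; decoded: {"scores": [0.25, -2.5], "contact": null, "latitude": 1.5, "weight": 3.75, "balance": 0.0}


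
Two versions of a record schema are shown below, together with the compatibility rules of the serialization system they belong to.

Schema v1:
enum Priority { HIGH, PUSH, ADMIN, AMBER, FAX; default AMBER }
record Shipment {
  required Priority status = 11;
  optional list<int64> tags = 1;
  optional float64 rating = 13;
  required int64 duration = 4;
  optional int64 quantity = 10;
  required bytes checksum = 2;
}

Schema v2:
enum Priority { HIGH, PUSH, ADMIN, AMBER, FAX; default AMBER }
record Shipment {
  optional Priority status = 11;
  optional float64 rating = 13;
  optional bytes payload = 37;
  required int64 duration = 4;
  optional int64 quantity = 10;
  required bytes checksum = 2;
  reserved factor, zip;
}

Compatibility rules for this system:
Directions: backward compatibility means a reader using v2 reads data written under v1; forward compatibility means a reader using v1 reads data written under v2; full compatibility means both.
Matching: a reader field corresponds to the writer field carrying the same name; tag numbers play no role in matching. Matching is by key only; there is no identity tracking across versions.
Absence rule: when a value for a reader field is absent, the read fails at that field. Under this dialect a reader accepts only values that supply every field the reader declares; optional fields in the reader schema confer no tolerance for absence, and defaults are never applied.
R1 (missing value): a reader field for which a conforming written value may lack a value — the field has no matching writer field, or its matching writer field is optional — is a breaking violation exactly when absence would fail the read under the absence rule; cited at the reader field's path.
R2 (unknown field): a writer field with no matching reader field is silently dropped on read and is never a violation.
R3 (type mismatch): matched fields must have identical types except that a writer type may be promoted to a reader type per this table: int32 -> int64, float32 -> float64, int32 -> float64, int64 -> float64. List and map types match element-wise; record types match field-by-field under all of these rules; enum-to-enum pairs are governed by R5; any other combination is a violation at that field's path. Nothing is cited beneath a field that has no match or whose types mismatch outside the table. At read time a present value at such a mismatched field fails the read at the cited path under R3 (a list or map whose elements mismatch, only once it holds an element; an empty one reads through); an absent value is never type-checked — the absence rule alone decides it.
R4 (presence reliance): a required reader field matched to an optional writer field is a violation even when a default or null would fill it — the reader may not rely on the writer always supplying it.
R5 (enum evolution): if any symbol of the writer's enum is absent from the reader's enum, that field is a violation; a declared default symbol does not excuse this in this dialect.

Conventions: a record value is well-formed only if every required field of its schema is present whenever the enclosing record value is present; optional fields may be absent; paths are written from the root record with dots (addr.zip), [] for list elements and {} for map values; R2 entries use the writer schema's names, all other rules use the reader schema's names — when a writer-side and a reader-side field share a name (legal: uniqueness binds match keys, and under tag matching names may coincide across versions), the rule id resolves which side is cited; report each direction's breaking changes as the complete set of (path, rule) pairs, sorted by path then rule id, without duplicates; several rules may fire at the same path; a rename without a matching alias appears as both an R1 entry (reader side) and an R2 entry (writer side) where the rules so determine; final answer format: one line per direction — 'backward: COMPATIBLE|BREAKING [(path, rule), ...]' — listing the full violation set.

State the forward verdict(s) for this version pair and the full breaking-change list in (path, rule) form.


each type pair in Shipment: writer, then reader
checking forward for Shipment: reader v1 against writer v2:
  status: paired with writer status (Priority -> Priority; writer optional)
  tags has no writer counterpart
  rating: paired with writer rating (float64 -> float64; writer optional)
  duration: paired with writer duration (int64 -> int64; writer required)
  quantity: paired with writer quantity (int64 -> int64; writer optional)
  checksum: paired with writer checksum (bytes -> bytes; writer required)
  writer field payload has no reader counterpart
  R1 fires at quantity
  R1 fires at rating
  R1 fires at status
  R4 fires at status
  R1 fires at tags
  => 5 violation(s): forward is BREAKING for Shipment
the rest of the Shipment diff is inert for this question:
  added field payload to record Shipment: optional bytes, tag 37 (in v2 it sits immediately before duration) -> fires only in the backward direction of Shipment, which is not asked here
  removed field tags from record Shipment -> fires only in the backward direction of Shipment, which is not asked here

forward: BREAKING [(quantity, R1), (rating, R1), (status, R1), (status, R4), (tags, R1)]


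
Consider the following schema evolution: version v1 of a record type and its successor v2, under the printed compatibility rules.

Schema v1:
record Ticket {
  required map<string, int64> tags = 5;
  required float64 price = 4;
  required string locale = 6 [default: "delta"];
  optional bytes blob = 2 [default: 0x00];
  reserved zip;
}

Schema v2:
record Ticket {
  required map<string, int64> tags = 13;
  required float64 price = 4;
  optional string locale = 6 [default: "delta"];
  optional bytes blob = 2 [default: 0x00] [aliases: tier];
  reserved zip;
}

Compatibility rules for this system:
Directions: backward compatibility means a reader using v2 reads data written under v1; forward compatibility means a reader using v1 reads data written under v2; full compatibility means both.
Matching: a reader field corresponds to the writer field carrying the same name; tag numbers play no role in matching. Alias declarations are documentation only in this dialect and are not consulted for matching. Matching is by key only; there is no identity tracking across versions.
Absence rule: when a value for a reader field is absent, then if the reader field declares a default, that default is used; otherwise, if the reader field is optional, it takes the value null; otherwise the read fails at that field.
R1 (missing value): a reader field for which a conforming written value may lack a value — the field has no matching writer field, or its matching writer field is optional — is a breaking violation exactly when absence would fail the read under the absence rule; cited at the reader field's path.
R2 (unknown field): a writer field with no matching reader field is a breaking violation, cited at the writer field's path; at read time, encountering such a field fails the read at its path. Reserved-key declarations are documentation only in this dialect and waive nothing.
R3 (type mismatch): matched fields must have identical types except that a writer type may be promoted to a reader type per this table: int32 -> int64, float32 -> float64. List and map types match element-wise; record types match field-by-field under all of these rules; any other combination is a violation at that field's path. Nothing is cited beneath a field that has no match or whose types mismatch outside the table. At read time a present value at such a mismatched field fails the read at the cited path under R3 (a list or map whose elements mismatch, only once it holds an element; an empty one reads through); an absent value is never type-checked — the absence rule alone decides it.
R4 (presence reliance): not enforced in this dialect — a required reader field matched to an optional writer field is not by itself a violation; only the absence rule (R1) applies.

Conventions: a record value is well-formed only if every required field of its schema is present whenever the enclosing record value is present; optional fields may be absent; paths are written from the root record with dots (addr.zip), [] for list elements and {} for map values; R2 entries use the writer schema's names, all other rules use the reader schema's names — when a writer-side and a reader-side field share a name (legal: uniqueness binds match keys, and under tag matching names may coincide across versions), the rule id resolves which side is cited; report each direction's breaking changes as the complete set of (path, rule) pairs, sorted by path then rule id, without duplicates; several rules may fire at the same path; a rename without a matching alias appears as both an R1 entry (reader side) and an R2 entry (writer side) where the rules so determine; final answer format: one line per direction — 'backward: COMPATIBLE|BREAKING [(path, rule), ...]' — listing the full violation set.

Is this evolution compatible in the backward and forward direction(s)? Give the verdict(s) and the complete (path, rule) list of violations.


backward: COMPATIBLE []; forward: COMPATIBLE []

the writer's type comes first in each Ticket pair
checking backward for Ticket: reader v2 against writer v1:
  map<string, int64> -> map<string, int64>, writer required: tags aligns to tags
  float64 -> float64, writer required: price aligns to price
  string -> string, writer required: locale aligns to locale
  bytes -> bytes, writer optional: blob aligns to blob
  nothing fires on Ticket: backward is COMPATIBLE
checking forward for Ticket: reader v1 against writer v2:
  map<string, int64> -> map<string, int64>, writer required: tags aligns to tags
  float64 -> float64, writer required: price aligns to price
  string -> string, writer optional: locale aligns to locale
  bytes -> bytes, writer optional: blob aligns to blob
  nothing fires on Ticket: forward is COMPATIBLE
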